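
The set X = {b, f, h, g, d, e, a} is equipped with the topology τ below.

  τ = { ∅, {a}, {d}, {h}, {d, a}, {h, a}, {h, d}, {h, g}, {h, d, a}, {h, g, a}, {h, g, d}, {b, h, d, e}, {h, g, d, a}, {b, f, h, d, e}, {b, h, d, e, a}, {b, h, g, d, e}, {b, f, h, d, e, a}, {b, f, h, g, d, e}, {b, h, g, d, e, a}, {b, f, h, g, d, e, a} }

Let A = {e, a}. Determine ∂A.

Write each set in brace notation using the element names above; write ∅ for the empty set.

open subsets of A: ∅, {a}; so int(A) = {a}
closure: X∖int(X∖A) = X∖{h, g, d} = {b, f, e, a}
∂A = {b, f, e, a} minus {a} = {b, f, e}

{b, f, e}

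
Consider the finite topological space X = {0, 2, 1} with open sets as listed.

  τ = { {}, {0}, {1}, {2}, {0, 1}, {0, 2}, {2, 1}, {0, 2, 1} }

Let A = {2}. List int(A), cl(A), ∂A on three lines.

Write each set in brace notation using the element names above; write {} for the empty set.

open subsets of A: {}, {2}; so int(A) = {2}
closure: X∖int(X∖A) = X∖{0, 1} = {2}
∂A = {2} minus {2} = {}

int(A) = {2}
cl(A)  = {2}
∂A     = {}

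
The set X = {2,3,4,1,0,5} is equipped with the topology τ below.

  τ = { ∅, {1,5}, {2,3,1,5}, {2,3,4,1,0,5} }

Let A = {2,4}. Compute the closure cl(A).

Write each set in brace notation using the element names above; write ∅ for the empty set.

{2,3,4,0}

closure: X∖int(X∖A) = X∖{1,5} = {2,3,4,0}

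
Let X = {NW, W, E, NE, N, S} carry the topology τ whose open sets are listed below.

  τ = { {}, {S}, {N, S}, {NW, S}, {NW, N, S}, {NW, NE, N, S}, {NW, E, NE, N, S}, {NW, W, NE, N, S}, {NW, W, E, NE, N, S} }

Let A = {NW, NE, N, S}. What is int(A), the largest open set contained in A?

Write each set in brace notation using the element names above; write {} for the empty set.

U open, U⊆A: {}, {S}, {N, S}, {NW, S}, {NW, N, S}, {NW, NE, N, S}. int(A) = ⋃ = {NW, NE, N, S}

{NW, NE, N, S}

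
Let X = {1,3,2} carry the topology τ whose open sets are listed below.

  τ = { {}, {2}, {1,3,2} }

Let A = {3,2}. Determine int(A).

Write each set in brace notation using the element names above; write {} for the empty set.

{2}

open subsets of A: {}, {2}; so int(A) = {2}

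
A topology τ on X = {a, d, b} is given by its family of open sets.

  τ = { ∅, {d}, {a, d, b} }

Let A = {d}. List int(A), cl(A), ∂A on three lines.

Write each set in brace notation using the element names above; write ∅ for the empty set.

int(A) = {d}
cl(A)  = {a, d, b}
∂A     = {a, b}

open subsets of A: ∅, {d}; so int(A) = {d}
closure: X∖int(X∖A) = X∖∅ = {a, d, b}
∂A = {a, d, b} minus {d} = {a, b}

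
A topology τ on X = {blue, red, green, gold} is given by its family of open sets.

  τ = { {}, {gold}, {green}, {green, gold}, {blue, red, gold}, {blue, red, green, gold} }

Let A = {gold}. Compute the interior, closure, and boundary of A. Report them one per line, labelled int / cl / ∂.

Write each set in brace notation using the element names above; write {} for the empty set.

interior: largest open inside A is {gold} (from {}, {gold})
cl via duality: int({blue, red, green}) = {green}, so X∖{green} = {blue, red, gold}
cl∖int = {blue, red}

int(A) = {gold}
cl(A)  = {blue, red, gold}
∂A     = {blue, red}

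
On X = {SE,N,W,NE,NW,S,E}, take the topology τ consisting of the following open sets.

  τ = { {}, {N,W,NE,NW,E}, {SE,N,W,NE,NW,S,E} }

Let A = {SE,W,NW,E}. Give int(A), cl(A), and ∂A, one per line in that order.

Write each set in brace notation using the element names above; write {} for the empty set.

int(A) = {}
cl(A)  = {SE,N,W,NE,NW,S,E}
∂A     = {SE,N,W,NE,NW,S,E}

open subsets of A: {}; so int(A) = {}
closure: X∖int(X∖A) = X∖{} = {SE,N,W,NE,NW,S,E}
∂A = {SE,N,W,NE,NW,S,E} minus {} = {SE,N,W,NE,NW,S,E}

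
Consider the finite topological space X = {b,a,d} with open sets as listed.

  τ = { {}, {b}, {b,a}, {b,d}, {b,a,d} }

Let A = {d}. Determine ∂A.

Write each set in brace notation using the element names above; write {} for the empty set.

{d}

interior: largest open inside A is {} (from {})
cl via duality: int({b,a}) = {b,a}, so X∖{b,a} = {d}
cl∖int = {d}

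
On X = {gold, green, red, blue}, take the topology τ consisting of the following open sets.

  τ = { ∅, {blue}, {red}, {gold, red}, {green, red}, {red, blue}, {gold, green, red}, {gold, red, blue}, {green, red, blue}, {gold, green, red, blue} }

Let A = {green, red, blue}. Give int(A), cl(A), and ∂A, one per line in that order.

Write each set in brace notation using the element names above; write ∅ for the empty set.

opens ⊆ A: ∅, {red}, {blue}, {green, red}, {red, blue}, {green, red, blue}; union → int = {green, red, blue}
complement {gold}; its interior ∅; cl(A) = X∖∅ = {gold, green, red, blue}
boundary = {gold, green, red, blue} ∖ {green, red, blue} = {gold}

int(A) = {green, red, blue}
cl(A)  = {gold, green, red, blue}
∂A     = {gold}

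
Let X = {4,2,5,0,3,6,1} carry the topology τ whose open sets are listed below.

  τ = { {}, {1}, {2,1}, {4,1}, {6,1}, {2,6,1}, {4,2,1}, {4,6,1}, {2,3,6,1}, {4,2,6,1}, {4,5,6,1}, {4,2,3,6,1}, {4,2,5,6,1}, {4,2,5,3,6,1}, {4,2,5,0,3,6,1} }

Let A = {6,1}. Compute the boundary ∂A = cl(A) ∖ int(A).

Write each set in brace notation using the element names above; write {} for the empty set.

{4,2,5,0,3}

opens ⊆ A: {}, {1}, {6,1}; union → int = {6,1}
complement {4,2,5,0,3}; its interior {}; cl(A) = X∖{} = {4,2,5,0,3,6,1}
boundary = {4,2,5,0,3,6,1} ∖ {6,1} = {4,2,5,0,3}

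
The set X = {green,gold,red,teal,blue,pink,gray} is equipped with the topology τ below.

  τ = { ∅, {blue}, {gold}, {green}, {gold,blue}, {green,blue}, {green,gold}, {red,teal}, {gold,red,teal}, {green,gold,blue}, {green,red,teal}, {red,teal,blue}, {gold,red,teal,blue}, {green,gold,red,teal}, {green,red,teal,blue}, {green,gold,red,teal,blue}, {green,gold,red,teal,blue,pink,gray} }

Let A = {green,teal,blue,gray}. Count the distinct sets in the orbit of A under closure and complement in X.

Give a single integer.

cl via duality: int({gold,red,pink}) = {gold}, so X∖{gold} = {green,red,teal,blue,pink,gray}
Write k for closure, c for complement:
  1. A     = {green,teal,blue,gray}
  2. kA    = {green,red,teal,blue,pink,gray}
  3. cA    = {gold,red,pink}
  4. ckA   = {gold}
  5. kcA   = {gold,red,teal,pink,gray}
  6. kckA  = {gold,pink,gray}
  7. ckcA  = {green,blue}
  8. ckckA = {green,red,teal,blue}
  9. kckcA = {green,blue,pink,gray}
  10. ckckcA = {gold,red,teal}
applying k or c yields no new set

10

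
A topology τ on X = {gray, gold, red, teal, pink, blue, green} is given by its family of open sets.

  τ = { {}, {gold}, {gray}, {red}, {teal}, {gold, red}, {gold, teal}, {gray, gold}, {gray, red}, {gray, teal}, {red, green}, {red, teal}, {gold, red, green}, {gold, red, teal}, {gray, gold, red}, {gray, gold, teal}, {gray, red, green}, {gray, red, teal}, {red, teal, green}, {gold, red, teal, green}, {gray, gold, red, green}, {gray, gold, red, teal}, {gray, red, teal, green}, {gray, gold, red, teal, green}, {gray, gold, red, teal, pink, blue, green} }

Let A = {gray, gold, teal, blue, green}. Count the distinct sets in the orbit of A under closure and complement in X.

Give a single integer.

cl via duality: int({red, pink}) = {red}, so X∖{red} = {gray, gold, teal, pink, blue, green}
Write k for closure, c for complement:
  1. A     = {gray, gold, teal, blue, green}
  2. kA    = {gray, gold, teal, pink, blue, green}
  3. cA    = {red, pink}
  4. ckA   = {red}
  5. kcA   = {red, pink, blue, green}
  6. ckcA  = {gray, gold, teal}
  7. kckcA = {gray, gold, teal, pink, blue}
  8. ckckcA = {red, green}
applying k or c yields no new set

8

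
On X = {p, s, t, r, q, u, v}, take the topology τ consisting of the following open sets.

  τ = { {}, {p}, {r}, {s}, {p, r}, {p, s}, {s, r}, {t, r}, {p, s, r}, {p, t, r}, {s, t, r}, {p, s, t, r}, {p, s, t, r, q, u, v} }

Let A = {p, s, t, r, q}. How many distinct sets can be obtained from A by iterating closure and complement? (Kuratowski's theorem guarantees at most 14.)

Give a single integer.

cl via duality: int({u, v}) = {}, so X∖{} = {p, s, t, r, q, u, v}
Write k for closure, c for complement:
  1. A     = {p, s, t, r, q}
  2. kA    = {p, s, t, r, q, u, v}
  3. cA    = {u, v}
  4. ckA   = {}
  5. kcA   = {q, u, v}
  6. ckcA  = {p, s, t, r}
applying k or c yields no new set

6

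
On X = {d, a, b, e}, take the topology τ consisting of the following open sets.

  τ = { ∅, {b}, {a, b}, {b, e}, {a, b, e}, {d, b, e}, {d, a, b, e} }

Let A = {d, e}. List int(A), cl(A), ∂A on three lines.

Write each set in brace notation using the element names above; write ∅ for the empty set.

int(A) = ∅
cl(A)  = {d, e}
∂A     = {d, e}

U open, U⊆A: ∅. int(A) = ⋃ = ∅
X∖A={a, b}, int(X∖A)={a, b}, hence cl(A)={d, e}
∂A: remove int from cl → {d, e}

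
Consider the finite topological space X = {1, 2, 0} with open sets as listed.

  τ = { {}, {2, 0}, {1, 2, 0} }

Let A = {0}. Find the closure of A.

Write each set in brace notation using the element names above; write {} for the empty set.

{1, 2, 0}

complement {1, 2}; its interior {}; cl(A) = X∖{} = {1, 2, 0}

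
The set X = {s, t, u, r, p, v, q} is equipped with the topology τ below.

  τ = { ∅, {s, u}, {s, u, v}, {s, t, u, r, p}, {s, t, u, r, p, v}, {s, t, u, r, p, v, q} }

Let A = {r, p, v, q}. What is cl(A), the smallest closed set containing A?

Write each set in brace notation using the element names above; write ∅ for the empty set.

cl via duality: int({s, t, u}) = {s, u}, so X∖{s, u} = {t, r, p, v, q}

{t, r, p, v, q}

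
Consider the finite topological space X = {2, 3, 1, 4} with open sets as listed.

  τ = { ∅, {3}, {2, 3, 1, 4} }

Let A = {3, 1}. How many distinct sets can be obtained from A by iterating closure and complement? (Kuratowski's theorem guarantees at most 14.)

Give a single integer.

complement {2, 4}; its interior ∅; cl(A) = X∖∅ = {2, 3, 1, 4}
With k = closure, c = complement:
  1. A     = {3, 1}
  2. kA    = {2, 3, 1, 4}
  3. cA    = {2, 4}
  4. ckA   = ∅
  5. kcA   = {2, 1, 4}
  6. ckcA  = {3}
k, c of each give nothing new

6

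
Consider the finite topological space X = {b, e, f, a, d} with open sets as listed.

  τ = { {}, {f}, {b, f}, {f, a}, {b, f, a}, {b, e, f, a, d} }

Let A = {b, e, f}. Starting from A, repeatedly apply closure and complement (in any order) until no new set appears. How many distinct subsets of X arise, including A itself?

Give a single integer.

cl via duality: int({a, d}) = {}, so X∖{} = {b, e, f, a, d}
Write k for closure, c for complement:
  1. A     = {b, e, f}
  2. kA    = {b, e, f, a, d}
  3. cA    = {a, d}
  4. ckA   = {}
  5. kcA   = {e, a, d}
  6. ckcA  = {b, f}
applying k or c yields no new set

6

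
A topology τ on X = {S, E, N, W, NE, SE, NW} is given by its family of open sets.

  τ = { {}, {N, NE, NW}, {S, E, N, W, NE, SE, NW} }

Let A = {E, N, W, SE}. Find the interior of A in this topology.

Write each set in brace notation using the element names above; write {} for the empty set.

opens ⊆ A: {}; union → int = {}

{}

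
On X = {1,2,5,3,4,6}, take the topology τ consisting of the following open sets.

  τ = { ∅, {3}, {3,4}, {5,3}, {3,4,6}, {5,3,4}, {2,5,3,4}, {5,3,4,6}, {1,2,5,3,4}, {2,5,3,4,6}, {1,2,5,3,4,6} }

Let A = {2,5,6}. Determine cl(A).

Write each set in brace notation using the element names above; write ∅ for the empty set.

{1,2,5,6}

X∖A={1,3,4}, int(X∖A)={3,4}, hence cl(A)={1,2,5,6}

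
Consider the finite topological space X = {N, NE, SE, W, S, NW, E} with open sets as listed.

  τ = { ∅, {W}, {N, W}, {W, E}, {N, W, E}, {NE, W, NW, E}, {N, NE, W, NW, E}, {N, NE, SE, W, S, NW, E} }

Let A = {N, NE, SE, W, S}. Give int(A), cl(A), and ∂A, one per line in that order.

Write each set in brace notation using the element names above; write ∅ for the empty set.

open subsets of A: ∅, {W}, {N, W}; so int(A) = {N, W}
closure: X∖int(X∖A) = X∖∅ = {N, NE, SE, W, S, NW, E}
∂A = {N, NE, SE, W, S, NW, E} minus {N, W} = {NE, SE, S, NW, E}

int(A) = {N, W}
cl(A)  = {N, NE, SE, W, S, NW, E}
∂A     = {NE, SE, S, NW, E}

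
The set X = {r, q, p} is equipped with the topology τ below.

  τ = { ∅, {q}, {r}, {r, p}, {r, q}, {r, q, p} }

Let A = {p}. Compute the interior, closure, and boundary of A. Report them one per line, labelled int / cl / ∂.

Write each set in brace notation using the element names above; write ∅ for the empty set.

int(A) = ∅
cl(A)  = {p}
∂A     = {p}

opens ⊆ A: ∅; union → int = ∅
complement {r, q}; its interior {r, q}; cl(A) = X∖{r, q} = {p}
boundary = {p} ∖ ∅ = {p}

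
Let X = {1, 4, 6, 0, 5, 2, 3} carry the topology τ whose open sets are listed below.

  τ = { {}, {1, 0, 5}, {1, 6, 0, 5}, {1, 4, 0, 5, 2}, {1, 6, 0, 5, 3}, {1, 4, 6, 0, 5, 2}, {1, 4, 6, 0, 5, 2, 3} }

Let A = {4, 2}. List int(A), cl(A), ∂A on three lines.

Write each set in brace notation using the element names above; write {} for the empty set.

opens ⊆ A: {}; union → int = {}
complement {1, 6, 0, 5, 3}; its interior {1, 6, 0, 5, 3}; cl(A) = X∖{1, 6, 0, 5, 3} = {4, 2}
boundary = {4, 2} ∖ {} = {4, 2}

int(A) = {}
cl(A)  = {4, 2}
∂A     = {4, 2}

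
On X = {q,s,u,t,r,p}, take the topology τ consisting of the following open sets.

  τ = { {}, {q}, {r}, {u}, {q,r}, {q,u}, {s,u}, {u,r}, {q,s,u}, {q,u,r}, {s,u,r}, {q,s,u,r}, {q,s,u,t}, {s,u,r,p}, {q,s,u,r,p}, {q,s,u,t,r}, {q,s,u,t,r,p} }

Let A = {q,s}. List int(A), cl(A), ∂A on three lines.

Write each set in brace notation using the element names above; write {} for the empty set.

U open, U⊆A: {}, {q}. int(A) = ⋃ = {q}
X∖A={u,t,r,p}, int(X∖A)={u,r}, hence cl(A)={q,s,t,p}
∂A: remove int from cl → {s,t,p}

int(A) = {q}
cl(A)  = {q,s,t,p}
∂A     = {s,t,p}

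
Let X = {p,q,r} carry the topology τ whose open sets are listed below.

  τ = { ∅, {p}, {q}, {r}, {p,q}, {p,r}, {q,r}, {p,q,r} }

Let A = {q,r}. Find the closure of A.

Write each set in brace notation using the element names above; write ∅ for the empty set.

{q,r}

cl via duality: int({p}) = {p}, so X∖{p} = {q,r}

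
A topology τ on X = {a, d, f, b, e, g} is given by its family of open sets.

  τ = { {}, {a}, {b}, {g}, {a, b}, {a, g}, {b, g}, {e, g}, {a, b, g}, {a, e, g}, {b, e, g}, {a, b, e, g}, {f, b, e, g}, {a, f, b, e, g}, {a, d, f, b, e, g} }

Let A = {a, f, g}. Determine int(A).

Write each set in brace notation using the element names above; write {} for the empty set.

{a, g}

opens ⊆ A: {}, {g}, {a}, {a, g}; union → int = {a, g}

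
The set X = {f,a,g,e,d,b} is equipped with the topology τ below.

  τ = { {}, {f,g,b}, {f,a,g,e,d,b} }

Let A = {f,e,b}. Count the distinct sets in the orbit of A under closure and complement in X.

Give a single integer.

complement {a,g,d}; its interior {}; cl(A) = X∖{} = {f,a,g,e,d,b}
With k = closure, c = complement:
  1. A     = {f,e,b}
  2. kA    = {f,a,g,e,d,b}
  3. cA    = {a,g,d}
  4. ckA   = {}
k, c of each give nothing new

4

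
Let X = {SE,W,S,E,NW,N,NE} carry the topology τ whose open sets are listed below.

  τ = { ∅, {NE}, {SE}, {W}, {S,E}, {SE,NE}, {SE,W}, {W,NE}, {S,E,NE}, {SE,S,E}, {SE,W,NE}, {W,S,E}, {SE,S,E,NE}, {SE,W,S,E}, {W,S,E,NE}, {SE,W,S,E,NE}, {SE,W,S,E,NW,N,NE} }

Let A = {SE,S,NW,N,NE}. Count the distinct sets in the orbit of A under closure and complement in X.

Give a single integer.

10

cl via duality: int({W,E}) = {W}, so X∖{W} = {SE,S,E,NW,N,NE}
Write k for closure, c for complement:
  1. A     = {SE,S,NW,N,NE}
  2. kA    = {SE,S,E,NW,N,NE}
  3. cA    = {W,E}
  4. ckA   = {W}
  5. kcA   = {W,S,E,NW,N}
  6. kckA  = {W,NW,N}
  7. ckcA  = {SE,NE}
  8. ckckA = {SE,S,E,NE}
  9. kckcA = {SE,NW,N,NE}
  10. ckckcA = {W,S,E}
applying k or c yields no new set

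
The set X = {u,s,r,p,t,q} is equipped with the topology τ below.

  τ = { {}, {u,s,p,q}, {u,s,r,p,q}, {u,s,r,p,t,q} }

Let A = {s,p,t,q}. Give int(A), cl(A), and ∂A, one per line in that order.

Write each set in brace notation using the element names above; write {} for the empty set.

U open, U⊆A: {}. int(A) = ⋃ = {}
X∖A={u,r}, int(X∖A)={}, hence cl(A)={u,s,r,p,t,q}
∂A: remove int from cl → {u,s,r,p,t,q}

int(A) = {}
cl(A)  = {u,s,r,p,t,q}
∂A     = {u,s,r,p,t,q}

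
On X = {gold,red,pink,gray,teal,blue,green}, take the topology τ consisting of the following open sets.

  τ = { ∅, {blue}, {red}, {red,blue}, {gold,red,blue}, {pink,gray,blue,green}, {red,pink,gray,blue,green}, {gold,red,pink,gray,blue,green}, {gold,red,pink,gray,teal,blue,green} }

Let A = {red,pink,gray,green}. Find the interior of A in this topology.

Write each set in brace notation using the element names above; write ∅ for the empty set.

open subsets of A: ∅, {red}; so int(A) = {red}

{red}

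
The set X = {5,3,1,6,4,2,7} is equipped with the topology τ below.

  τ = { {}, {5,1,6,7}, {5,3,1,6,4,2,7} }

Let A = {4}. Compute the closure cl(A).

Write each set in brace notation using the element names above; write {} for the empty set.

complement {5,3,1,6,2,7}; its interior {5,1,6,7}; cl(A) = X∖{5,1,6,7} = {3,4,2}

{3,4,2}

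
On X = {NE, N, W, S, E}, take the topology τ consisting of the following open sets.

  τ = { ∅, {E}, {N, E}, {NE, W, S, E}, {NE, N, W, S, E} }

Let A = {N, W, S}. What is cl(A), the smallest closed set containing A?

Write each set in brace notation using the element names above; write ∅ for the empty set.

X∖A={NE, E}, int(X∖A)={E}, hence cl(A)={NE, N, W, S}

{NE, N, W, S}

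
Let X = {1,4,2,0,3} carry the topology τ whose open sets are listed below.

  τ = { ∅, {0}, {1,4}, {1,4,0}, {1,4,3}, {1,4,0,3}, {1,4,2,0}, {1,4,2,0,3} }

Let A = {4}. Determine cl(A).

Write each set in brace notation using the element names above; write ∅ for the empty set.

cl via duality: int({1,2,0,3}) = {0}, so X∖{0} = {1,4,2,3}

{1,4,2,3}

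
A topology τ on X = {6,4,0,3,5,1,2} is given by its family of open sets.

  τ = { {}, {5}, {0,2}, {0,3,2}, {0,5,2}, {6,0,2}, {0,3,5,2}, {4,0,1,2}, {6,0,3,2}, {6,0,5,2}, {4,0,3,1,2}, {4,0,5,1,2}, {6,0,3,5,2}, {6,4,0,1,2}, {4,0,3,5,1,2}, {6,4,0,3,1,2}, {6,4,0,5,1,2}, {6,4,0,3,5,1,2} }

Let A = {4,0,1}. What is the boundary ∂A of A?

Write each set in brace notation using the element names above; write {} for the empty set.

U open, U⊆A: {}. int(A) = ⋃ = {}
X∖A={6,3,5,2}, int(X∖A)={5}, hence cl(A)={6,4,0,3,1,2}
∂A: remove int from cl → {6,4,0,3,1,2}

{6,4,0,3,1,2}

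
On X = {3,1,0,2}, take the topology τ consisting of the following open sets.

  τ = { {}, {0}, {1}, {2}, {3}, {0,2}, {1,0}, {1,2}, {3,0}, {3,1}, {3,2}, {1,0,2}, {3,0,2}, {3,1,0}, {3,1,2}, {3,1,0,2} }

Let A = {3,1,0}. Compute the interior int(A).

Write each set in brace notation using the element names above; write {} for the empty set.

{3,1,0}

open subsets of A: {}, {0}, {1}, {3}, {3,1}, {1,0}, {3,0}, {3,1,0}; so int(A) = {3,1,0}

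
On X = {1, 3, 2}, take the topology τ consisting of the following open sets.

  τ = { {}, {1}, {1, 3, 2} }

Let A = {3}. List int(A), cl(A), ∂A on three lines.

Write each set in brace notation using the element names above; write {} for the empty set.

U open, U⊆A: {}. int(A) = ⋃ = {}
X∖A={1, 2}, int(X∖A)={1}, hence cl(A)={3, 2}
∂A: remove int from cl → {3, 2}

int(A) = {}
cl(A)  = {3, 2}
∂A     = {3, 2}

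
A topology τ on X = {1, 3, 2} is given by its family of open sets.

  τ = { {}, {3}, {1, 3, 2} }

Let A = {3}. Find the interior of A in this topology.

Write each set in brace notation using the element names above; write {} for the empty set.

open subsets of A: {}, {3}; so int(A) = {3}

{3}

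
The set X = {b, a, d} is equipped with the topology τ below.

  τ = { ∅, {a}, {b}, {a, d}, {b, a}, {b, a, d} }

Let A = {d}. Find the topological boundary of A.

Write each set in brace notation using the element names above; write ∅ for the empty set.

open subsets of A: ∅; so int(A) = ∅
closure: X∖int(X∖A) = X∖{b, a} = {d}
∂A = {d} minus ∅ = {d}

{d}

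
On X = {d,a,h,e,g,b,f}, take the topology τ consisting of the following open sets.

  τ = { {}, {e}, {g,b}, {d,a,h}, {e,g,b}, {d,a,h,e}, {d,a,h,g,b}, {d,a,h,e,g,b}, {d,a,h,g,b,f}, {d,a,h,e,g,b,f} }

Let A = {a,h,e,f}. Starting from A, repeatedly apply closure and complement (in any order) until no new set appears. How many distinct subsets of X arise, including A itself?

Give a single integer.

closure: X∖int(X∖A) = X∖{g,b} = {d,a,h,e,f}
Let k=closure and c=complement:
  1. A     = {a,h,e,f}
  2. kA    = {d,a,h,e,f}
  3. cA    = {d,g,b}
  4. ckA   = {g,b}
  5. kcA   = {d,a,h,g,b,f}
  6. kckA  = {g,b,f}
  7. ckcA  = {e}
  8. ckckA = {d,a,h,e}
— saturated at 8

8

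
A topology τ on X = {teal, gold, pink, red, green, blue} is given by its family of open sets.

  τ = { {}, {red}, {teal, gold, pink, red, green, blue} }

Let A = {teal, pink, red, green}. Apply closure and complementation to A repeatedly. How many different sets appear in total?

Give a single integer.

cl via duality: int({gold, blue}) = {}, so X∖{} = {teal, gold, pink, red, green, blue}
Write k for closure, c for complement:
  1. A     = {teal, pink, red, green}
  2. kA    = {teal, gold, pink, red, green, blue}
  3. cA    = {gold, blue}
  4. ckA   = {}
  5. kcA   = {teal, gold, pink, green, blue}
  6. ckcA  = {red}
applying k or c yields no new set

6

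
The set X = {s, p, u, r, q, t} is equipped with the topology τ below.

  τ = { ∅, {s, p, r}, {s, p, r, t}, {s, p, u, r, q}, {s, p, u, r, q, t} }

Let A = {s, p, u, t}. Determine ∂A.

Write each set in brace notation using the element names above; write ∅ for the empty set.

{s, p, u, r, q, t}

U open, U⊆A: ∅. int(A) = ⋃ = ∅
X∖A={r, q}, int(X∖A)=∅, hence cl(A)={s, p, u, r, q, t}
∂A: remove int from cl → {s, p, u, r, q, t}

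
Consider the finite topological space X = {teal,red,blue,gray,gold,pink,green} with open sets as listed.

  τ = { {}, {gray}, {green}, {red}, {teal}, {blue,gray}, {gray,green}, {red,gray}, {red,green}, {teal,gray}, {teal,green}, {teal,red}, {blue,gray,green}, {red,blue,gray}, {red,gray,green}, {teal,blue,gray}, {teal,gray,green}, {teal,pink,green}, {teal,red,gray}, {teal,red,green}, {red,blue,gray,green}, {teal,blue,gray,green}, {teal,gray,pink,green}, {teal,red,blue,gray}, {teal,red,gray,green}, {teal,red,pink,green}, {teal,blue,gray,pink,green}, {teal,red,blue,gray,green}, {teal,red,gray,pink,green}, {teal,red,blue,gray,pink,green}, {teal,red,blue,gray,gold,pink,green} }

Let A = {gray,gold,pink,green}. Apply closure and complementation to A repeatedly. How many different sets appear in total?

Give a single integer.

8

complement {teal,red,blue}; its interior {teal,red}; cl(A) = X∖{teal,red} = {blue,gray,gold,pink,green}
With k = closure, c = complement:
  1. A     = {gray,gold,pink,green}
  2. kA    = {blue,gray,gold,pink,green}
  3. cA    = {teal,red,blue}
  4. ckA   = {teal,red}
  5. kcA   = {teal,red,blue,gold,pink}
  6. kckA  = {teal,red,gold,pink}
  7. ckcA  = {gray,green}
  8. ckckA = {blue,gray,green}
k, c of each give nothing new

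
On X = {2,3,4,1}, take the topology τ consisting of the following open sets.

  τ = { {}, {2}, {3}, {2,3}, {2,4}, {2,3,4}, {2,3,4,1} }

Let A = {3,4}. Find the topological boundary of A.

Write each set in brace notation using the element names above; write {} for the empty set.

opens ⊆ A: {}, {3}; union → int = {3}
complement {2,1}; its interior {2}; cl(A) = X∖{2} = {3,4,1}
boundary = {3,4,1} ∖ {3} = {4,1}

{4,1}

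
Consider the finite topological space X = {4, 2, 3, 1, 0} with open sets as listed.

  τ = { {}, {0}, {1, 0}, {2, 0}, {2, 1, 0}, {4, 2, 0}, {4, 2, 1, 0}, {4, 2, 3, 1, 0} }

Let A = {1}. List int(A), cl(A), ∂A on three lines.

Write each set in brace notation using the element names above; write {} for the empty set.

U open, U⊆A: {}. int(A) = ⋃ = {}
X∖A={4, 2, 3, 0}, int(X∖A)={4, 2, 0}, hence cl(A)={3, 1}
∂A: remove int from cl → {3, 1}

int(A) = {}
cl(A)  = {3, 1}
∂A     = {3, 1}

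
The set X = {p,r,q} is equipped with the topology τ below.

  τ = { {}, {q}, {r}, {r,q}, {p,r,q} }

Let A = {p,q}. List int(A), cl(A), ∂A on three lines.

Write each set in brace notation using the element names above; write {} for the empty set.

open subsets of A: {}, {q}; so int(A) = {q}
closure: X∖int(X∖A) = X∖{r} = {p,q}
∂A = {p,q} minus {q} = {p}

int(A) = {q}
cl(A)  = {p,q}
∂A     = {p}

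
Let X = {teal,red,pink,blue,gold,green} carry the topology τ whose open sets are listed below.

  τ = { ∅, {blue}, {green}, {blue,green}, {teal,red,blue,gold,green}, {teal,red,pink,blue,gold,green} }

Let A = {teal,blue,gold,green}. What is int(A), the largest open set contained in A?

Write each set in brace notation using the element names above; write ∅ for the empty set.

opens ⊆ A: ∅, {blue}, {green}, {blue,green}; union → int = {blue,green}

{blue,green}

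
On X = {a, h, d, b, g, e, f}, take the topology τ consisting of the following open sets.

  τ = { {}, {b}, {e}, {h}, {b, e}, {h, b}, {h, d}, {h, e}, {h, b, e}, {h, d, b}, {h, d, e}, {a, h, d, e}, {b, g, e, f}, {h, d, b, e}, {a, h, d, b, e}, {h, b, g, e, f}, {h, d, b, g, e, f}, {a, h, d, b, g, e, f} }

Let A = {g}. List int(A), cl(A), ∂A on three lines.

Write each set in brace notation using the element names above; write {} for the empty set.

U open, U⊆A: {}. int(A) = ⋃ = {}
X∖A={a, h, d, b, e, f}, int(X∖A)={a, h, d, b, e}, hence cl(A)={g, f}
∂A: remove int from cl → {g, f}

int(A) = {}
cl(A)  = {g, f}
∂A     = {g, f}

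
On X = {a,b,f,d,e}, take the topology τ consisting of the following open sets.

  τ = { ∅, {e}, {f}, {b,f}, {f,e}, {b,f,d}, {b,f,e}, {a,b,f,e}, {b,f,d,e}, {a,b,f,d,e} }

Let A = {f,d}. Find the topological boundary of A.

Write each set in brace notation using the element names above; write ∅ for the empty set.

{a,b,d}

interior: largest open inside A is {f} (from ∅, {f})
cl via duality: int({a,b,e}) = {e}, so X∖{e} = {a,b,f,d}
cl∖int = {a,b,d}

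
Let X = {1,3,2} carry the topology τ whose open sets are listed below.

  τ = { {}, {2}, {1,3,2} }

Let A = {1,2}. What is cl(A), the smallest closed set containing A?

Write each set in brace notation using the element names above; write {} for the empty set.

X∖A={3}, int(X∖A)={}, hence cl(A)={1,3,2}

{1,3,2}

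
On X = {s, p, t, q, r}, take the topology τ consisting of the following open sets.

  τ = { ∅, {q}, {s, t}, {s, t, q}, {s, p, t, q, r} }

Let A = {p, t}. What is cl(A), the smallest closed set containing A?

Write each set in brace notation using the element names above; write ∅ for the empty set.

{s, p, t, r}

X∖A={s, q, r}, int(X∖A)={q}, hence cl(A)={s, p, t, r}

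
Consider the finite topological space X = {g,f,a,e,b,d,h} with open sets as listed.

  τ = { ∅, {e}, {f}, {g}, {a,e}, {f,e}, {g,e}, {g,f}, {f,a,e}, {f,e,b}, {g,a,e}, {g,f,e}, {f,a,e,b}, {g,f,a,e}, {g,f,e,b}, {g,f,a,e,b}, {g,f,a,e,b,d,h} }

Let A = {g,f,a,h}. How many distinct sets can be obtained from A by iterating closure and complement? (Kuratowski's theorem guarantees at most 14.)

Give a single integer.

8

cl via duality: int({e,b,d}) = {e}, so X∖{e} = {g,f,a,b,d,h}
Write k for closure, c for complement:
  1. A     = {g,f,a,h}
  2. kA    = {g,f,a,b,d,h}
  3. cA    = {e,b,d}
  4. ckA   = {e}
  5. kcA   = {a,e,b,d,h}
  6. ckcA  = {g,f}
  7. kckcA = {g,f,b,d,h}
  8. ckckcA = {a,e}
applying k or c yields no new set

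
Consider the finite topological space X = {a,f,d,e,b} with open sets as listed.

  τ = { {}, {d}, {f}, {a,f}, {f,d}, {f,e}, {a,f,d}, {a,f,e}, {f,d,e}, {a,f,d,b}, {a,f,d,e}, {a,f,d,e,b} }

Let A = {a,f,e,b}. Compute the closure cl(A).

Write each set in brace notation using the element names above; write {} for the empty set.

complement {d}; its interior {d}; cl(A) = X∖{d} = {a,f,e,b}

{a,f,e,b}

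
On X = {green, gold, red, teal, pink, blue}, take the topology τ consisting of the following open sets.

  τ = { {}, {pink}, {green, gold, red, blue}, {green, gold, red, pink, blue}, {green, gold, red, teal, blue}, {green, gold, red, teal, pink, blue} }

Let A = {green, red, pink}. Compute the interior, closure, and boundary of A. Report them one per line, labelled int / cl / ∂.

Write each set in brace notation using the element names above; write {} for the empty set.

int(A) = {pink}
cl(A)  = {green, gold, red, teal, pink, blue}
∂A     = {green, gold, red, teal, blue}

U open, U⊆A: {}, {pink}. int(A) = ⋃ = {pink}
X∖A={gold, teal, blue}, int(X∖A)={}, hence cl(A)={green, gold, red, teal, pink, blue}
∂A: remove int from cl → {green, gold, red, teal, blue}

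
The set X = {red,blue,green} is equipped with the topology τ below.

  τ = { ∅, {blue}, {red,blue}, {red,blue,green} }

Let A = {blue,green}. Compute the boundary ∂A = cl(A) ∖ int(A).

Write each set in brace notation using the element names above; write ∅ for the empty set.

{red,green}

open subsets of A: ∅, {blue}; so int(A) = {blue}
closure: X∖int(X∖A) = X∖∅ = {red,blue,green}
∂A = {red,blue,green} minus {blue} = {red,green}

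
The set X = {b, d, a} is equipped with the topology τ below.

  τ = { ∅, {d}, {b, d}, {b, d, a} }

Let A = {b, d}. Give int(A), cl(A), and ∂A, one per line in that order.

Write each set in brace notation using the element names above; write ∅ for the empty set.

int(A) = {b, d}
cl(A)  = {b, d, a}
∂A     = {a}

open subsets of A: ∅, {d}, {b, d}; so int(A) = {b, d}
closure: X∖int(X∖A) = X∖∅ = {b, d, a}
∂A = {b, d, a} minus {b, d} = {a}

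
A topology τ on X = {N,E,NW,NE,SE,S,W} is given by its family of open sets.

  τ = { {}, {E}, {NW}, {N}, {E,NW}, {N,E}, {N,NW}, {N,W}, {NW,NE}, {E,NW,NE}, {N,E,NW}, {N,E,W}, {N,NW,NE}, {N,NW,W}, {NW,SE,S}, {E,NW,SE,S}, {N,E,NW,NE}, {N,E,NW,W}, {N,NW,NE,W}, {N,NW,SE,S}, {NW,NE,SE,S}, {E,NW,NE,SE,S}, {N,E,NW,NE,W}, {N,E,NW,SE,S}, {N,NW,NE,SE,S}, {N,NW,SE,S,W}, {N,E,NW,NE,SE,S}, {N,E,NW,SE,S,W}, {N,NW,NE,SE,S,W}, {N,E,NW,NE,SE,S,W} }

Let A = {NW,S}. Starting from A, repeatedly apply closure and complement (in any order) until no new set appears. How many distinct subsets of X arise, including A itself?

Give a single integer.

6

complement {N,E,NE,SE,W}; its interior {N,E,W}; cl(A) = X∖{N,E,W} = {NW,NE,SE,S}
With k = closure, c = complement:
  1. A     = {NW,S}
  2. kA    = {NW,NE,SE,S}
  3. cA    = {N,E,NE,SE,W}
  4. ckA   = {N,E,W}
  5. kcA   = {N,E,NE,SE,S,W}
  6. ckcA  = {NW}
k, c of each give nothing new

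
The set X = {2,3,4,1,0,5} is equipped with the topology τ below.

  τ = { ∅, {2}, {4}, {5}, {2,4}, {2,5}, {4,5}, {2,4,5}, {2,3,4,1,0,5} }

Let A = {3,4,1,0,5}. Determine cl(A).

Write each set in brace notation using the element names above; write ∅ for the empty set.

closure: X∖int(X∖A) = X∖{2} = {3,4,1,0,5}

{3,4,1,0,5}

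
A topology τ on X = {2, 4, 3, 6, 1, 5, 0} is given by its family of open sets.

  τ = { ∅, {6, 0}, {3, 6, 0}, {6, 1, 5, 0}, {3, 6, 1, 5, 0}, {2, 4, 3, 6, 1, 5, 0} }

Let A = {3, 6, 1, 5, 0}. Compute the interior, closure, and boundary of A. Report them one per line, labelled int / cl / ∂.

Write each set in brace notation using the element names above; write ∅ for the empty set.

opens ⊆ A: ∅, {6, 0}, {3, 6, 0}, {6, 1, 5, 0}, {3, 6, 1, 5, 0}; union → int = {3, 6, 1, 5, 0}
complement {2, 4}; its interior ∅; cl(A) = X∖∅ = {2, 4, 3, 6, 1, 5, 0}
boundary = {2, 4, 3, 6, 1, 5, 0} ∖ {3, 6, 1, 5, 0} = {2, 4}

int(A) = {3, 6, 1, 5, 0}
cl(A)  = {2, 4, 3, 6, 1, 5, 0}
∂A     = {2, 4}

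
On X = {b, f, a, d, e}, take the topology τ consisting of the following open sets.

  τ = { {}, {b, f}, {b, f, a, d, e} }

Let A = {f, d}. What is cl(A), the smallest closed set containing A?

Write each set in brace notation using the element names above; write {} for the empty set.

closure: X∖int(X∖A) = X∖{} = {b, f, a, d, e}

{b, f, a, d, e}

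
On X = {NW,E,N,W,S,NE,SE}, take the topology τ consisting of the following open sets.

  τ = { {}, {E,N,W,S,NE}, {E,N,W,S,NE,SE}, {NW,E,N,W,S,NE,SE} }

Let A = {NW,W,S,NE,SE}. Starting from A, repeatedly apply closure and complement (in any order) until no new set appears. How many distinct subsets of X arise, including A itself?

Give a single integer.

4

X∖A={E,N}, int(X∖A)={}, hence cl(A)={NW,E,N,W,S,NE,SE}
Orbit (k=closure, c=complement):
  1. A     = {NW,W,S,NE,SE}
  2. kA    = {NW,E,N,W,S,NE,SE}
  3. cA    = {E,N}
  4. ckA   = {}
(closed under both — stop)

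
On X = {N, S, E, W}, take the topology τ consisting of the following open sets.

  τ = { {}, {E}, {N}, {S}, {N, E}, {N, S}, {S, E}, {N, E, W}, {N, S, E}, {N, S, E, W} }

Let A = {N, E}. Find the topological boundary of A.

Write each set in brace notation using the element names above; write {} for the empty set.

U open, U⊆A: {}, {N}, {E}, {N, E}. int(A) = ⋃ = {N, E}
X∖A={S, W}, int(X∖A)={S}, hence cl(A)={N, E, W}
∂A: remove int from cl → {W}

{W}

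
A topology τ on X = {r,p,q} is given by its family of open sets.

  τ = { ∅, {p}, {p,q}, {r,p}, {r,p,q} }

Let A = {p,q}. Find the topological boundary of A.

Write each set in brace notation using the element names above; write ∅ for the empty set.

{r}

U open, U⊆A: ∅, {p}, {p,q}. int(A) = ⋃ = {p,q}
X∖A={r}, int(X∖A)=∅, hence cl(A)={r,p,q}
∂A: remove int from cl → {r}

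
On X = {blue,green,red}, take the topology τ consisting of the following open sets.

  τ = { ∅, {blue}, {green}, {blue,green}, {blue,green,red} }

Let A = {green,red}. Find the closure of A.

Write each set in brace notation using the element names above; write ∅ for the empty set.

closure: X∖int(X∖A) = X∖{blue} = {green,red}

{green,red}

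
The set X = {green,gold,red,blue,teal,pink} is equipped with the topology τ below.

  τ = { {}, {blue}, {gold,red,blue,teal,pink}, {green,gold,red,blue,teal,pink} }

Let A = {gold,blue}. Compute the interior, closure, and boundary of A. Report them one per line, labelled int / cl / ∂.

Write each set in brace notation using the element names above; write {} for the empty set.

int(A) = {blue}
cl(A)  = {green,gold,red,blue,teal,pink}
∂A     = {green,gold,red,teal,pink}

opens ⊆ A: {}, {blue}; union → int = {blue}
complement {green,red,teal,pink}; its interior {}; cl(A) = X∖{} = {green,gold,red,blue,teal,pink}
boundary = {green,gold,red,blue,teal,pink} ∖ {blue} = {green,gold,red,teal,pink}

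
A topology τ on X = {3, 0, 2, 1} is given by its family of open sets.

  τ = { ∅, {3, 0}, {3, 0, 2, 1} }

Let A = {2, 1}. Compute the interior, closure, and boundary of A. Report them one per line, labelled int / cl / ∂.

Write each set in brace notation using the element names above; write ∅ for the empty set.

int(A) = ∅
cl(A)  = {2, 1}
∂A     = {2, 1}

opens ⊆ A: ∅; union → int = ∅
complement {3, 0}; its interior {3, 0}; cl(A) = X∖{3, 0} = {2, 1}
boundary = {2, 1} ∖ ∅ = {2, 1}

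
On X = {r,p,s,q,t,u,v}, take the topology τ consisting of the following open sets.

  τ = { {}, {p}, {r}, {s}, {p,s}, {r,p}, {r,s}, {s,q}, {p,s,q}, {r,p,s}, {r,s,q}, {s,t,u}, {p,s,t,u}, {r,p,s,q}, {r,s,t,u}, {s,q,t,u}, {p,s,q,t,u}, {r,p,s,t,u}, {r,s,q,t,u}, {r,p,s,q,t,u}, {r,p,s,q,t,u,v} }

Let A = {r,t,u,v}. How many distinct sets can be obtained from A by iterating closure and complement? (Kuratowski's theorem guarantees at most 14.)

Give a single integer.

cl via duality: int({p,s,q}) = {p,s,q}, so X∖{p,s,q} = {r,t,u,v}
Write k for closure, c for complement:
  1. A     = {r,t,u,v}
  2. cA    = {p,s,q}
  3. kcA   = {p,s,q,t,u,v}
  4. ckcA  = {r}
  5. kckcA = {r,v}
  6. ckckcA = {p,s,q,t,u}
applying k or c yields no new set

6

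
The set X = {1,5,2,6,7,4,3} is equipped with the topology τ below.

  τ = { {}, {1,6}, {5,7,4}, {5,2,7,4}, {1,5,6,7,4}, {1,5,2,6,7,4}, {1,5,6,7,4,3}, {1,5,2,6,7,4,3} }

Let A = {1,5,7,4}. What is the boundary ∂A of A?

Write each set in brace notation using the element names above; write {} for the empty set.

{1,2,6,3}

U open, U⊆A: {}, {5,7,4}. int(A) = ⋃ = {5,7,4}
X∖A={2,6,3}, int(X∖A)={}, hence cl(A)={1,5,2,6,7,4,3}
∂A: remove int from cl → {1,2,6,3}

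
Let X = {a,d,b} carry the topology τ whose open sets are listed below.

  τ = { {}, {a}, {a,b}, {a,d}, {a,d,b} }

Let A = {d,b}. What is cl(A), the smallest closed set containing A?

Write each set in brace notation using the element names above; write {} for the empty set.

{d,b}

X∖A={a}, int(X∖A)={a}, hence cl(A)={d,b}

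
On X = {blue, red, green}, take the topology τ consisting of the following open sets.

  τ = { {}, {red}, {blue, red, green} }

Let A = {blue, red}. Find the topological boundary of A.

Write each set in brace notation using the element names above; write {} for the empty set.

{blue, green}

open subsets of A: {}, {red}; so int(A) = {red}
closure: X∖int(X∖A) = X∖{} = {blue, red, green}
∂A = {blue, red, green} minus {red} = {blue, green}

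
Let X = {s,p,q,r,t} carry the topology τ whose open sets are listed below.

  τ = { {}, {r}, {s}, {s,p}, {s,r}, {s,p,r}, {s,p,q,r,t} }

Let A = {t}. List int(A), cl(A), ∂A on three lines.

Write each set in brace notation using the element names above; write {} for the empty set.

int(A) = {}
cl(A)  = {q,t}
∂A     = {q,t}

U open, U⊆A: {}. int(A) = ⋃ = {}
X∖A={s,p,q,r}, int(X∖A)={s,p,r}, hence cl(A)={q,t}
∂A: remove int from cl → {q,t}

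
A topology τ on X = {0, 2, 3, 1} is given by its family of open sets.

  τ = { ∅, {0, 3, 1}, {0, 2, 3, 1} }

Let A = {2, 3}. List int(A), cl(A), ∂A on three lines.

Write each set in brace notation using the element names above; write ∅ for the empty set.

opens ⊆ A: ∅; union → int = ∅
complement {0, 1}; its interior ∅; cl(A) = X∖∅ = {0, 2, 3, 1}
boundary = {0, 2, 3, 1} ∖ ∅ = {0, 2, 3, 1}

int(A) = ∅
cl(A)  = {0, 2, 3, 1}
∂A     = {0, 2, 3, 1}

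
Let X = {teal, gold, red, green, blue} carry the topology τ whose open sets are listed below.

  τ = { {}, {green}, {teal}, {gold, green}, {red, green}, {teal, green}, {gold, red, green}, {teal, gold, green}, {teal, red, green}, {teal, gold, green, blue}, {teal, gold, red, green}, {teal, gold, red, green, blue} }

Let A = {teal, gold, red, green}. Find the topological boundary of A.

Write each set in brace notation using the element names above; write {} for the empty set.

{blue}

opens ⊆ A: {}, {teal}, {green}, {gold, green}, {teal, green}, {red, green}, {teal, red, green}, {gold, red, green}, {teal, gold, green}, {teal, gold, red, green}; union → int = {teal, gold, red, green}
complement {blue}; its interior {}; cl(A) = X∖{} = {teal, gold, red, green, blue}
boundary = {teal, gold, red, green, blue} ∖ {teal, gold, red, green} = {blue}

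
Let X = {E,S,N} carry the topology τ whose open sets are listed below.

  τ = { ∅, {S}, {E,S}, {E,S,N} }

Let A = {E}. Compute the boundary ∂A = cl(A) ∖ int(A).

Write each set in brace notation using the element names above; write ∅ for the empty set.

{E,N}

interior: largest open inside A is ∅ (from ∅)
cl via duality: int({S,N}) = {S}, so X∖{S} = {E,N}
cl∖int = {E,N}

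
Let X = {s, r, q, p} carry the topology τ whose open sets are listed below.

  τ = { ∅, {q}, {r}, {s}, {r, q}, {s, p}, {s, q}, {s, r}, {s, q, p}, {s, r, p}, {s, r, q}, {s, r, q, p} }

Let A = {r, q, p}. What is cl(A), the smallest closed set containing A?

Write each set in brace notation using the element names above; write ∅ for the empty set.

cl via duality: int({s}) = {s}, so X∖{s} = {r, q, p}

{r, q, p}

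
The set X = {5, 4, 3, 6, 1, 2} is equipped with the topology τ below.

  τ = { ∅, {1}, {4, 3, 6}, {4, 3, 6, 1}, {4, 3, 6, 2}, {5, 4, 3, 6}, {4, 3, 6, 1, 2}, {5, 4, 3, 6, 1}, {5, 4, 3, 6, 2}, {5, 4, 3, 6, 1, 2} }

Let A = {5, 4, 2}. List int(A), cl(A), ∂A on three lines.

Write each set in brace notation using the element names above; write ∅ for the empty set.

int(A) = ∅
cl(A)  = {5, 4, 3, 6, 2}
∂A     = {5, 4, 3, 6, 2}

U open, U⊆A: ∅. int(A) = ⋃ = ∅
X∖A={3, 6, 1}, int(X∖A)={1}, hence cl(A)={5, 4, 3, 6, 2}
∂A: remove int from cl → {5, 4, 3, 6, 2}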